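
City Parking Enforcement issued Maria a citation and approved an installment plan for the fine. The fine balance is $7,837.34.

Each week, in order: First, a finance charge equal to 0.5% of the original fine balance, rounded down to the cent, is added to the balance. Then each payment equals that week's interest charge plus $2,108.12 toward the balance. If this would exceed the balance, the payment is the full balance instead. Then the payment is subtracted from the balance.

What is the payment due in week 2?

$2,147.30

Week 1: opening $7,837.34; interest $39.18 → $7,876.52; payment $2,147.30; balance $5,729.22
Week 2: opening $5,729.22; interest $39.18 → $5,768.40; payment $2,147.30; balance $3,621.10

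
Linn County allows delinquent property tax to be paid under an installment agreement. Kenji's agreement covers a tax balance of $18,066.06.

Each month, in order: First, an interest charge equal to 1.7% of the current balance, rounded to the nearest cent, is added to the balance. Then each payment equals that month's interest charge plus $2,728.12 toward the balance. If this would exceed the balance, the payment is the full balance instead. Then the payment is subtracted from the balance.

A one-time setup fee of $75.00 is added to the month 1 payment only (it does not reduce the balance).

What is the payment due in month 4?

$2,896.11

Month 1: $18,066.06 +$307.12 interest = $18,373.18; pay $3,035.24 (+ $75.00 fee) → $15,337.94
Month 2: $15,337.94 +$260.74 interest = $15,598.68; pay $2,988.86 → $12,609.82
Month 3: $12,609.82 +$214.37 interest = $12,824.19; pay $2,942.49 → $9,881.70
Month 4: $9,881.70 +$167.99 interest = $10,049.69; pay $2,896.11 → $7,153.58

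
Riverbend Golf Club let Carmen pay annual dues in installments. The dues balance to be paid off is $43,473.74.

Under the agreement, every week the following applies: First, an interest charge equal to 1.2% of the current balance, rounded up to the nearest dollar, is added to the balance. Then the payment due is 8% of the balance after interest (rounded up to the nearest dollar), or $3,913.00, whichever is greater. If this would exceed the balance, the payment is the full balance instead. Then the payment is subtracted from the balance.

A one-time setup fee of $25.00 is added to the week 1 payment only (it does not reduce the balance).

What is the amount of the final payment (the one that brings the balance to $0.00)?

$3,901.74

Week 1: opening $43,473.74; interest $522.00 → $43,995.74; payment $3,913.00 (+ $25.00 fee); balance $40,082.74
Week 2: opening $40,082.74; interest $481.00 → $40,563.74; payment $3,913.00; balance $36,650.74
Week 3: opening $36,650.74; interest $440.00 → $37,090.74; payment $3,913.00; balance $33,177.74
Week 4: opening $33,177.74; interest $399.00 → $33,576.74; payment $3,913.00; balance $29,663.74
Week 5: opening $29,663.74; interest $356.00 → $30,019.74; payment $3,913.00; balance $26,106.74
Week 6: opening $26,106.74; interest $314.00 → $26,420.74; payment $3,913.00; balance $22,507.74
Week 7: opening $22,507.74; interest $271.00 → $22,778.74; payment $3,913.00; balance $18,865.74
Week 8: opening $18,865.74; interest $227.00 → $19,092.74; payment $3,913.00; balance $15,179.74
Week 9: opening $15,179.74; interest $183.00 → $15,362.74; payment $3,913.00; balance $11,449.74
Week 10: opening $11,449.74; interest $138.00 → $11,587.74; payment $3,913.00; balance $7,674.74
Week 11: opening $7,674.74; interest $93.00 → $7,767.74; payment $3,913.00; balance $3,854.74
Week 12: opening $3,854.74; interest $47.00 → $3,901.74; payment $3,901.74; balance $0.00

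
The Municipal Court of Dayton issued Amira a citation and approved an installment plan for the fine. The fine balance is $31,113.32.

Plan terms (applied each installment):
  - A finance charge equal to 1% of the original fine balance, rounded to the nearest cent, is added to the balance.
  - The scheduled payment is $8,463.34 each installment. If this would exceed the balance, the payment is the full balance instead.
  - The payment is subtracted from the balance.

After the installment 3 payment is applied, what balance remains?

Installment 1: opening $31,113.32; interest $311.13 → $31,424.45; payment $8,463.34; balance $22,961.11
Installment 2: opening $22,961.11; interest $311.13 → $23,272.24; payment $8,463.34; balance $14,808.90
Installment 3: opening $14,808.90; interest $311.13 → $15,120.03; payment $8,463.34; balance $6,656.69

$6,656.69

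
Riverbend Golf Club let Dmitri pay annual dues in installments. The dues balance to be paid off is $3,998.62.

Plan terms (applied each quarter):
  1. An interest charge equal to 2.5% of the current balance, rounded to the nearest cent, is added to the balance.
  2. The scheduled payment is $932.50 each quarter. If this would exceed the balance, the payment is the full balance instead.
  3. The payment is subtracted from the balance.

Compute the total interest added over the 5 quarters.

$286.43

# | Opening | Interest | Payment | End bal
1 | $3,998.62 | $99.97 | $932.50 | $3,166.09
2 | $3,166.09 | $79.15 | $932.50 | $2,312.74
3 | $2,312.74 | $57.82 | $932.50 | $1,438.06
4 | $1,438.06 | $35.95 | $932.50 | $541.51
5 | $541.51 | $13.54 | $555.05 | $0.00
Total interest: $99.97 + $79.15 + $57.82 + $35.95 + $13.54 = $286.43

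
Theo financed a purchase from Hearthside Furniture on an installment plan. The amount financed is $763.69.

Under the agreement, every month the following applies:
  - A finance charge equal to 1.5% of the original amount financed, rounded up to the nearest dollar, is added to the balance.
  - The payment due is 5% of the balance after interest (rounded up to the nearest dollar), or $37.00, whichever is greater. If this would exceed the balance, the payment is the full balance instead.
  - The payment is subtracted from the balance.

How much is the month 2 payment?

$38.00

# | Opening | Interest | Payment | End bal
1 | $763.69 | $12.00 | $39.00 | $736.69
2 | $736.69 | $12.00 | $38.00 | $710.69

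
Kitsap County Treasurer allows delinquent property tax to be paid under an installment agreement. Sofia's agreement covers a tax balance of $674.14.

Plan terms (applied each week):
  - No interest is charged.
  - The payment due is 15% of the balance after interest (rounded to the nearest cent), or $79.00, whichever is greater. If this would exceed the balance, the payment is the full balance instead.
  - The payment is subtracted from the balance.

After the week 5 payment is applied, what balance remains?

$250.07

Week 1: $674.14 − $101.12 → $573.02
Week 2: $573.02 − $85.95 → $487.07
Week 3: $487.07 − $79.00 → $408.07
Week 4: $408.07 − $79.00 → $329.07
Week 5: $329.07 − $79.00 → $250.07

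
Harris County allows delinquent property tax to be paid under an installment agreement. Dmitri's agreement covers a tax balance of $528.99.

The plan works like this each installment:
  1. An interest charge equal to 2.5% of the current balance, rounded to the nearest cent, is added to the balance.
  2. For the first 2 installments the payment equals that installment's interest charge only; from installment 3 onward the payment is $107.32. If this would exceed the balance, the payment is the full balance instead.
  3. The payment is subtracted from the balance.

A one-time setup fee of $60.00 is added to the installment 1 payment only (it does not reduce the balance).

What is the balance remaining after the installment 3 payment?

$434.89

Installment 1: opening $528.99; interest $13.22 → $542.21; payment $13.22 (+ $60.00 fee); balance $528.99
Installment 2: opening $528.99; interest $13.22 → $542.21; payment $13.22; balance $528.99
Installment 3: opening $528.99; interest $13.22 → $542.21; payment $107.32; balance $434.89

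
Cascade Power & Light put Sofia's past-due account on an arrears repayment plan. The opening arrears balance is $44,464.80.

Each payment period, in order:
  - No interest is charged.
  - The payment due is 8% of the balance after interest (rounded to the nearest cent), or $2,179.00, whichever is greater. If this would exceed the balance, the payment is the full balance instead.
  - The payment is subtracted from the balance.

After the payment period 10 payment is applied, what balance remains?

# | Opening | Payment | End bal
1 | $44,464.80 | $3,557.18 | $40,907.62
2 | $40,907.62 | $3,272.61 | $37,635.01
3 | $37,635.01 | $3,010.80 | $34,624.21
4 | $34,624.21 | $2,769.94 | $31,854.27
5 | $31,854.27 | $2,548.34 | $29,305.93
6 | $29,305.93 | $2,344.47 | $26,961.46
7 | $26,961.46 | $2,179.00 | $24,782.46
8 | $24,782.46 | $2,179.00 | $22,603.46
9 | $22,603.46 | $2,179.00 | $20,424.46
10 | $20,424.46 | $2,179.00 | $18,245.46

$18,245.46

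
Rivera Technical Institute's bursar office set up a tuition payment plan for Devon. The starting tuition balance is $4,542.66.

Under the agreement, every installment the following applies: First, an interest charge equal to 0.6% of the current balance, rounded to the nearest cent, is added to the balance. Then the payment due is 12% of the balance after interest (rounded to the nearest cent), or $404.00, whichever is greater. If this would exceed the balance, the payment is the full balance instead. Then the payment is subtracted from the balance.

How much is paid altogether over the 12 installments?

$4,701.25

# | Opening | Interest | Payment | End bal
1 | $4,542.66 | $27.26 | $548.39 | $4,021.53
2 | $4,021.53 | $24.13 | $485.48 | $3,560.18
3 | $3,560.18 | $21.36 | $429.78 | $3,151.76
4 | $3,151.76 | $18.91 | $404.00 | $2,766.67
5 | $2,766.67 | $16.60 | $404.00 | $2,379.27
6 | $2,379.27 | $14.28 | $404.00 | $1,989.55
7 | $1,989.55 | $11.94 | $404.00 | $1,597.49
8 | $1,597.49 | $9.58 | $404.00 | $1,203.07
9 | $1,203.07 | $7.22 | $404.00 | $806.29
10 | $806.29 | $4.84 | $404.00 | $407.13
11 | $407.13 | $2.44 | $404.00 | $5.57
12 | $5.57 | $0.03 | $5.60 | $0.00
Total paid: $4,701.25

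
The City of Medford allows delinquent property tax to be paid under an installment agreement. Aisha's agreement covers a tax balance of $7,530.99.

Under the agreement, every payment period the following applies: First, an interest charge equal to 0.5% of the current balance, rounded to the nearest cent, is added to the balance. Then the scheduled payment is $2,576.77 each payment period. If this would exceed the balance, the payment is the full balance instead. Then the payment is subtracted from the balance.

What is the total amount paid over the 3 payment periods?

$7,605.80

# | Opening | Interest | Payment | End bal
1 | $7,530.99 | $37.65 | $2,576.77 | $4,991.87
2 | $4,991.87 | $24.96 | $2,576.77 | $2,440.06
3 | $2,440.06 | $12.20 | $2,452.26 | $0.00
Total paid: $7,605.80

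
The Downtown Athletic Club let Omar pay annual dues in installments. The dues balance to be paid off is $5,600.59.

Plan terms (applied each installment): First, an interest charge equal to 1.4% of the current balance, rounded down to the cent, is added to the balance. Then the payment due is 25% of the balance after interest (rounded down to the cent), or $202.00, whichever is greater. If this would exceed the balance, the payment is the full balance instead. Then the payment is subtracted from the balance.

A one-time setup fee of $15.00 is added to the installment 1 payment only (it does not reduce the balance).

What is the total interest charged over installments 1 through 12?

# | Opening | Interest | Payment | Fee | End bal
1 | $5,600.59 | $78.40 | $1,419.74 | $15.00 | $4,259.25
2 | $4,259.25 | $59.62 | $1,079.71 | — | $3,239.16
3 | $3,239.16 | $45.34 | $821.12 | — | $2,463.38
4 | $2,463.38 | $34.48 | $624.46 | — | $1,873.40
5 | $1,873.40 | $26.22 | $474.90 | — | $1,424.72
6 | $1,424.72 | $19.94 | $361.16 | — | $1,083.50
7 | $1,083.50 | $15.16 | $274.66 | — | $824.00
8 | $824.00 | $11.53 | $208.88 | — | $626.65
9 | $626.65 | $8.77 | $202.00 | — | $433.42
10 | $433.42 | $6.06 | $202.00 | — | $237.48
11 | $237.48 | $3.32 | $202.00 | — | $38.80
12 | $38.80 | $0.54 | $39.34 | — | $0.00
Total interest: $78.40 + $59.62 + $45.34 + $34.48 + $26.22 + $19.94 + $15.16 + $11.53 + $8.77 + $6.06 + $3.32 + $0.54 = $309.38

$309.38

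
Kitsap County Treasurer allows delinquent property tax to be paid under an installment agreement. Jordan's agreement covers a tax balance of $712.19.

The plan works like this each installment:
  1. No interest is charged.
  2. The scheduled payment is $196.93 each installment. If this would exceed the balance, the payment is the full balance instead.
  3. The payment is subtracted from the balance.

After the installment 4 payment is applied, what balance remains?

$0.00

Installment 1: opening $712.19; payment $196.93; balance $515.26
Installment 2: opening $515.26; payment $196.93; balance $318.33
Installment 3: opening $318.33; payment $196.93; balance $121.40
Installment 4: opening $121.40; payment $121.40; balance $0.00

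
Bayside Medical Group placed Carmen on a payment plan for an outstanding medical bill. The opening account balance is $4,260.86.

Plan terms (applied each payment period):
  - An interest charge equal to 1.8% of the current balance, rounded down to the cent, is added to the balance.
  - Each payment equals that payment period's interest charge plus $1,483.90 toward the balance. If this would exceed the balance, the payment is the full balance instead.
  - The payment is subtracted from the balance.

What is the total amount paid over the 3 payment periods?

Payment period 1: $4,260.86 +$76.69 interest = $4,337.55; pay $1,560.59 → $2,776.96
Payment period 2: $2,776.96 +$49.98 interest = $2,826.94; pay $1,533.88 → $1,293.06
Payment period 3: $1,293.06 +$23.27 interest = $1,316.33; pay $1,316.33 → $0.00
Total paid: $4,410.80

$4,410.80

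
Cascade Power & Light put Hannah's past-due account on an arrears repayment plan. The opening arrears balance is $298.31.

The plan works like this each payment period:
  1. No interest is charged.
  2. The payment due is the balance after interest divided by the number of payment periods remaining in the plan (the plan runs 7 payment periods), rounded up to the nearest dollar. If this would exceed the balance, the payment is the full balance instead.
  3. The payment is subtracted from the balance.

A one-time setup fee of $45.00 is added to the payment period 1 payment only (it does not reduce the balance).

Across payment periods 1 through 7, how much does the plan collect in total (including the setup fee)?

$343.31

# | Opening | Payment | Fee | End bal
1 | $298.31 | $43.00 | $45.00 | $255.31
2 | $255.31 | $43.00 | — | $212.31
3 | $212.31 | $43.00 | — | $169.31
4 | $169.31 | $43.00 | — | $126.31
5 | $126.31 | $43.00 | — | $83.31
6 | $83.31 | $42.00 | — | $41.31
7 | $41.31 | $41.31 | — | $0.00
Total paid: $343.31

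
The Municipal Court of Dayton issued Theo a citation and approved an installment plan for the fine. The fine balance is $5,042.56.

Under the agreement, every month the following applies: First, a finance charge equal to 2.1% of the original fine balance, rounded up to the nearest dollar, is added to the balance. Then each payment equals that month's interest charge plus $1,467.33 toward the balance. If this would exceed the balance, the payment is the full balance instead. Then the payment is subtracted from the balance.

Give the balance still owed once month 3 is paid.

$640.57

Month 1: opening $5,042.56; interest $106.00 → $5,148.56; payment $1,573.33; balance $3,575.23
Month 2: opening $3,575.23; interest $106.00 → $3,681.23; payment $1,573.33; balance $2,107.90
Month 3: opening $2,107.90; interest $106.00 → $2,213.90; payment $1,573.33; balance $640.57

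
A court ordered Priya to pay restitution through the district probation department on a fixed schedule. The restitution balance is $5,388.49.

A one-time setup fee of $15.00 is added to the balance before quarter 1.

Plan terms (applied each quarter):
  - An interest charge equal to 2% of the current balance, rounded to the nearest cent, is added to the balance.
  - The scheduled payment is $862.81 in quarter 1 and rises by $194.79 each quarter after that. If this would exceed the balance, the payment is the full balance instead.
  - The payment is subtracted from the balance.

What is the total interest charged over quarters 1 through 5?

$347.01

Quarter 1: $5,403.49 +$108.07 interest = $5,511.56; pay $862.81 → $4,648.75
Quarter 2: $4,648.75 +$92.98 interest = $4,741.73; pay $1,057.60 → $3,684.13
Quarter 3: $3,684.13 +$73.68 interest = $3,757.81; pay $1,252.39 → $2,505.42
Quarter 4: $2,505.42 +$50.11 interest = $2,555.53; pay $1,447.18 → $1,108.35
Quarter 5: $1,108.35 +$22.17 interest = $1,130.52; pay $1,130.52 → $0.00
Total interest: $108.07 + $92.98 + $73.68 + $50.11 + $22.17 = $347.01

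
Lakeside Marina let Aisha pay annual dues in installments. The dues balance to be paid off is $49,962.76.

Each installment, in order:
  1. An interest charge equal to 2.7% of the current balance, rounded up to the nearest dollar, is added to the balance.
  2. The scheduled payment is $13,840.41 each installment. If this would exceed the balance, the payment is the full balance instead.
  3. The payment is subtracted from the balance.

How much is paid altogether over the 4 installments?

# | Opening | Interest | Payment | End bal
1 | $49,962.76 | $1,349.00 | $13,840.41 | $37,471.35
2 | $37,471.35 | $1,012.00 | $13,840.41 | $24,642.94
3 | $24,642.94 | $666.00 | $13,840.41 | $11,468.53
4 | $11,468.53 | $310.00 | $11,778.53 | $0.00
Total paid: $53,299.76

$53,299.76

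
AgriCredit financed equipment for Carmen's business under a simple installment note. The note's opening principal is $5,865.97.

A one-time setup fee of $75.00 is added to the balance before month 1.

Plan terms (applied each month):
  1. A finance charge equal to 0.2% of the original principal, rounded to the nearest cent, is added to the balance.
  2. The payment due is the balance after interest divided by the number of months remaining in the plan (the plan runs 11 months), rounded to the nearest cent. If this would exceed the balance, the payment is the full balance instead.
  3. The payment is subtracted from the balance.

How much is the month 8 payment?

$554.01

Month 1: $5,940.97 +$11.73 interest = $5,952.70; pay $541.15 → $5,411.55
Month 2: $5,411.55 +$11.73 interest = $5,423.28; pay $542.33 → $4,880.95
Month 3: $4,880.95 +$11.73 interest = $4,892.68; pay $543.63 → $4,349.05
Month 4: $4,349.05 +$11.73 interest = $4,360.78; pay $545.10 → $3,815.68
Month 5: $3,815.68 +$11.73 interest = $3,827.41; pay $546.77 → $3,280.64
Month 6: $3,280.64 +$11.73 interest = $3,292.37; pay $548.73 → $2,743.64
Month 7: $2,743.64 +$11.73 interest = $2,755.37; pay $551.07 → $2,204.30
Month 8: $2,204.30 +$11.73 interest = $2,216.03; pay $554.01 → $1,662.02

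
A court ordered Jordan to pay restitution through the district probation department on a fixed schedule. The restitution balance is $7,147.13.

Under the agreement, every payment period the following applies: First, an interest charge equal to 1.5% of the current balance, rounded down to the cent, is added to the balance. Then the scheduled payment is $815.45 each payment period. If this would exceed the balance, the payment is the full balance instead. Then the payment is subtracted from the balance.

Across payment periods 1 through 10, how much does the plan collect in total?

Payment period 1: $7,147.13 +$107.20 interest = $7,254.33; pay $815.45 → $6,438.88
Payment period 2: $6,438.88 +$96.58 interest = $6,535.46; pay $815.45 → $5,720.01
Payment period 3: $5,720.01 +$85.80 interest = $5,805.81; pay $815.45 → $4,990.36
Payment period 4: $4,990.36 +$74.85 interest = $5,065.21; pay $815.45 → $4,249.76
Payment period 5: $4,249.76 +$63.74 interest = $4,313.50; pay $815.45 → $3,498.05
Payment period 6: $3,498.05 +$52.47 interest = $3,550.52; pay $815.45 → $2,735.07
Payment period 7: $2,735.07 +$41.02 interest = $2,776.09; pay $815.45 → $1,960.64
Payment period 8: $1,960.64 +$29.40 interest = $1,990.04; pay $815.45 → $1,174.59
Payment period 9: $1,174.59 +$17.61 interest = $1,192.20; pay $815.45 → $376.75
Payment period 10: $376.75 +$5.65 interest = $382.40; pay $382.40 → $0.00
Total paid: $7,721.45

$7,721.45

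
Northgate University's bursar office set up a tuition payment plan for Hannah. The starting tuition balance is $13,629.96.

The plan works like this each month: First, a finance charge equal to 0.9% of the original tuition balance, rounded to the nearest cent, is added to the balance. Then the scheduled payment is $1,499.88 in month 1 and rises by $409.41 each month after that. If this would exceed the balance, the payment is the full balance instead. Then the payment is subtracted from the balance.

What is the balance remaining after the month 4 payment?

Month 1: $13,629.96 +$122.67 interest = $13,752.63; pay $1,499.88 → $12,252.75
Month 2: $12,252.75 +$122.67 interest = $12,375.42; pay $1,909.29 → $10,466.13
Month 3: $10,466.13 +$122.67 interest = $10,588.80; pay $2,318.70 → $8,270.10
Month 4: $8,270.10 +$122.67 interest = $8,392.77; pay $2,728.11 → $5,664.66

$5,664.66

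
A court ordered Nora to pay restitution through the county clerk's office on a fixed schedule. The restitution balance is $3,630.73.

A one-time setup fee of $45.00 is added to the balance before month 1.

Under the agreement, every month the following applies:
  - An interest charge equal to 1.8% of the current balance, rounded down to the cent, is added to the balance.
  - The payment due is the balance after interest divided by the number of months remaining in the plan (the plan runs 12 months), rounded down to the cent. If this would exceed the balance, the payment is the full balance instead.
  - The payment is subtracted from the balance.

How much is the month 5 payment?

Month 1: $3,675.73 +$66.16 interest = $3,741.89; pay $311.82 → $3,430.07
Month 2: $3,430.07 +$61.74 interest = $3,491.81; pay $317.43 → $3,174.38
Month 3: $3,174.38 +$57.13 interest = $3,231.51; pay $323.15 → $2,908.36
Month 4: $2,908.36 +$52.35 interest = $2,960.71; pay $328.96 → $2,631.75
Month 5: $2,631.75 +$47.37 interest = $2,679.12; pay $334.89 → $2,344.23

$334.89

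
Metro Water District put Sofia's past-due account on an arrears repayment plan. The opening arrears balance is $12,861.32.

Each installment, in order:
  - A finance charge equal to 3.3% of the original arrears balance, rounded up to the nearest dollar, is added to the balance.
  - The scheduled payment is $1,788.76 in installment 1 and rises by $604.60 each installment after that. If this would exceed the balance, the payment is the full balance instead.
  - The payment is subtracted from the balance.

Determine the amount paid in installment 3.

# | Opening | Interest | Payment | End bal
1 | $12,861.32 | $425.00 | $1,788.76 | $11,497.56
2 | $11,497.56 | $425.00 | $2,393.36 | $9,529.20
3 | $9,529.20 | $425.00 | $2,997.96 | $6,956.24

$2,997.96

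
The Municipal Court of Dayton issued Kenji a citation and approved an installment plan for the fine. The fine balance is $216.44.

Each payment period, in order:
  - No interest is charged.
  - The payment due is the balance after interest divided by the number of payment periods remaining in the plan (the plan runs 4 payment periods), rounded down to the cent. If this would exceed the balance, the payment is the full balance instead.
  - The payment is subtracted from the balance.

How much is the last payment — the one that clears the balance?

Payment period 1: opening $216.44; payment $54.11; balance $162.33
Payment period 2: opening $162.33; payment $54.11; balance $108.22
Payment period 3: opening $108.22; payment $54.11; balance $54.11
Payment period 4: opening $54.11; payment $54.11; balance $0.00

$54.11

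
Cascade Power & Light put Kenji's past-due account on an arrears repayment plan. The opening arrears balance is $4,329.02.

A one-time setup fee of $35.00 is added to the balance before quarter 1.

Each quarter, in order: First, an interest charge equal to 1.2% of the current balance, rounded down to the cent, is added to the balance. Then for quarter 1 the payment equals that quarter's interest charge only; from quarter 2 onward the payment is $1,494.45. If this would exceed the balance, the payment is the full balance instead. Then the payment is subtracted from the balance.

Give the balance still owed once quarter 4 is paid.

$0.00

# | Opening | Interest | Payment | End bal
1 | $4,364.02 | $52.36 | $52.36 | $4,364.02
2 | $4,364.02 | $52.36 | $1,494.45 | $2,921.93
3 | $2,921.93 | $35.06 | $1,494.45 | $1,462.54
4 | $1,462.54 | $17.55 | $1,480.09 | $0.00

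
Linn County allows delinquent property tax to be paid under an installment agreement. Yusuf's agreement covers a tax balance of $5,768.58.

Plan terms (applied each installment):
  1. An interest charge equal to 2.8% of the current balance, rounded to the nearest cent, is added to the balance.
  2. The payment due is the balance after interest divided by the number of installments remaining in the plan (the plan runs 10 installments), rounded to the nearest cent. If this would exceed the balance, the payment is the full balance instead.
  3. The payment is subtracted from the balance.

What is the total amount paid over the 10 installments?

$6,735.91

# | Opening | Interest | Payment | End bal
1 | $5,768.58 | $161.52 | $593.01 | $5,337.09
2 | $5,337.09 | $149.44 | $609.61 | $4,876.92
3 | $4,876.92 | $136.55 | $626.68 | $4,386.79
4 | $4,386.79 | $122.83 | $644.23 | $3,865.39
5 | $3,865.39 | $108.23 | $662.27 | $3,311.35
6 | $3,311.35 | $92.72 | $680.81 | $2,723.26
7 | $2,723.26 | $76.25 | $699.88 | $2,099.63
8 | $2,099.63 | $58.79 | $719.47 | $1,438.95
9 | $1,438.95 | $40.29 | $739.62 | $739.62
10 | $739.62 | $20.71 | $760.33 | $0.00
Total paid: $6,735.91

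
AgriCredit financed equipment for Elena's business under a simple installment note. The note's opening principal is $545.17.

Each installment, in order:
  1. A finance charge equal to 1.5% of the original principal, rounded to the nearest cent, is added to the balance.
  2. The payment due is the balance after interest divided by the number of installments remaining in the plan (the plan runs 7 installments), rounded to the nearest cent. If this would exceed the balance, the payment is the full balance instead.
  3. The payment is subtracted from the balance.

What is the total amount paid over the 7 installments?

$602.43

Installment 1: $545.17 +$8.18 interest = $553.35; pay $79.05 → $474.30
Installment 2: $474.30 +$8.18 interest = $482.48; pay $80.41 → $402.07
Installment 3: $402.07 +$8.18 interest = $410.25; pay $82.05 → $328.20
Installment 4: $328.20 +$8.18 interest = $336.38; pay $84.10 → $252.28
Installment 5: $252.28 +$8.18 interest = $260.46; pay $86.82 → $173.64
Installment 6: $173.64 +$8.18 interest = $181.82; pay $90.91 → $90.91
Installment 7: $90.91 +$8.18 interest = $99.09; pay $99.09 → $0.00
Total paid: $602.43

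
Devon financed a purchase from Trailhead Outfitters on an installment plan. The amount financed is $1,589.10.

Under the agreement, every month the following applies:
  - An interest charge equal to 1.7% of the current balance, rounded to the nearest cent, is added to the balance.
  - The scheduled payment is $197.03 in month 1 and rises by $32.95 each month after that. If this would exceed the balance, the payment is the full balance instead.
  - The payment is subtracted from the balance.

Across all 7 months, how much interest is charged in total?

Month 1: $1,589.10 +$27.01 interest = $1,616.11; pay $197.03 → $1,419.08
Month 2: $1,419.08 +$24.12 interest = $1,443.20; pay $229.98 → $1,213.22
Month 3: $1,213.22 +$20.62 interest = $1,233.84; pay $262.93 → $970.91
Month 4: $970.91 +$16.51 interest = $987.42; pay $295.88 → $691.54
Month 5: $691.54 +$11.76 interest = $703.30; pay $328.83 → $374.47
Month 6: $374.47 +$6.37 interest = $380.84; pay $361.78 → $19.06
Month 7: $19.06 +$0.32 interest = $19.38; pay $19.38 → $0.00
Total interest: $27.01 + $24.12 + $20.62 + $16.51 + $11.76 + $6.37 + $0.32 = $106.71

$106.71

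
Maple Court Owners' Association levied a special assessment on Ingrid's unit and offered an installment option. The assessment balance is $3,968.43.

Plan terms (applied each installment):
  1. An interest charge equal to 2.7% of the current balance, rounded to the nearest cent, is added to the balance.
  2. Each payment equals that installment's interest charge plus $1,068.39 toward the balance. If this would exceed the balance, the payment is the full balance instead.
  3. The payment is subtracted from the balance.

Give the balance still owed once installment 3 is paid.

# | Opening | Interest | Payment | End bal
1 | $3,968.43 | $107.15 | $1,175.54 | $2,900.04
2 | $2,900.04 | $78.30 | $1,146.69 | $1,831.65
3 | $1,831.65 | $49.45 | $1,117.84 | $763.26

$763.26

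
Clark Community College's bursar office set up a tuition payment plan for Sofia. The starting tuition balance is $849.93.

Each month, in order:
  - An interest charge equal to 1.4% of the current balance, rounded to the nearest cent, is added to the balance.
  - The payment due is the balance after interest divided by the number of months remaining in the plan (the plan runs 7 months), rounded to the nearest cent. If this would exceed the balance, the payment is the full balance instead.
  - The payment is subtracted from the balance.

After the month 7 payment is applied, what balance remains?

Month 1: $849.93 +$11.90 interest = $861.83; pay $123.12 → $738.71
Month 2: $738.71 +$10.34 interest = $749.05; pay $124.84 → $624.21
Month 3: $624.21 +$8.74 interest = $632.95; pay $126.59 → $506.36
Month 4: $506.36 +$7.09 interest = $513.45; pay $128.36 → $385.09
Month 5: $385.09 +$5.39 interest = $390.48; pay $130.16 → $260.32
Month 6: $260.32 +$3.64 interest = $263.96; pay $131.98 → $131.98
Month 7: $131.98 +$1.85 interest = $133.83; pay $133.83 → $0.00

$0.00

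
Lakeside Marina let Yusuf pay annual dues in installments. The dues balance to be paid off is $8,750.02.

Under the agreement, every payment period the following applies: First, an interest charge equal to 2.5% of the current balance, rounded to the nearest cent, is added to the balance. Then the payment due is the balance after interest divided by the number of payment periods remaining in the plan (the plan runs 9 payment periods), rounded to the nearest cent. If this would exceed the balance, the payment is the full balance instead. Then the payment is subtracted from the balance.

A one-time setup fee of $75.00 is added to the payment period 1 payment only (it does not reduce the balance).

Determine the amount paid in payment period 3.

$1,046.98

Payment period 1: opening $8,750.02; interest $218.75 → $8,968.77; payment $996.53 (+ $75.00 fee); balance $7,972.24
Payment period 2: opening $7,972.24; interest $199.31 → $8,171.55; payment $1,021.44; balance $7,150.11
Payment period 3: opening $7,150.11; interest $178.75 → $7,328.86; payment $1,046.98; balance $6,281.88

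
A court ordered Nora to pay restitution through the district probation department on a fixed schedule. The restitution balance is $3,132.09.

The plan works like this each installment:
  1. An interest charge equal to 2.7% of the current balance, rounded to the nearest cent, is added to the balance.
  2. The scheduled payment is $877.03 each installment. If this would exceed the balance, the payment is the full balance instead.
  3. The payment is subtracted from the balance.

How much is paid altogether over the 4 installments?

$3,339.66

Installment 1: opening $3,132.09; interest $84.57 → $3,216.66; payment $877.03; balance $2,339.63
Installment 2: opening $2,339.63; interest $63.17 → $2,402.80; payment $877.03; balance $1,525.77
Installment 3: opening $1,525.77; interest $41.20 → $1,566.97; payment $877.03; balance $689.94
Installment 4: opening $689.94; interest $18.63 → $708.57; payment $708.57; balance $0.00
Total paid: $3,339.66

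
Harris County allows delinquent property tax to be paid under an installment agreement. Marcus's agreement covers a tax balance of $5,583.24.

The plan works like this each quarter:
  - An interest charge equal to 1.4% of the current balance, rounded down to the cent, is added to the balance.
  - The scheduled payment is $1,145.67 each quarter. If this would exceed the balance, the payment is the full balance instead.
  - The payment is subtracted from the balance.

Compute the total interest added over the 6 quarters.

Quarter 1: $5,583.24 +$78.16 interest = $5,661.40; pay $1,145.67 → $4,515.73
Quarter 2: $4,515.73 +$63.22 interest = $4,578.95; pay $1,145.67 → $3,433.28
Quarter 3: $3,433.28 +$48.06 interest = $3,481.34; pay $1,145.67 → $2,335.67
Quarter 4: $2,335.67 +$32.69 interest = $2,368.36; pay $1,145.67 → $1,222.69
Quarter 5: $1,222.69 +$17.11 interest = $1,239.80; pay $1,145.67 → $94.13
Quarter 6: $94.13 +$1.31 interest = $95.44; pay $95.44 → $0.00
Total interest: $78.16 + $63.22 + $48.06 + $32.69 + $17.11 + $1.31 = $240.55

$240.55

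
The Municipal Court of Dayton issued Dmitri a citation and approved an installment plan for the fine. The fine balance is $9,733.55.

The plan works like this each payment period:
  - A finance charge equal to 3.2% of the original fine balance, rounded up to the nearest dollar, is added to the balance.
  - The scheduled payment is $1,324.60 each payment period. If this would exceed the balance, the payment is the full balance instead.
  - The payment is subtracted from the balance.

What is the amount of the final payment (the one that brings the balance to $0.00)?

Payment period 1: $9,733.55 +$312.00 interest = $10,045.55; pay $1,324.60 → $8,720.95
Payment period 2: $8,720.95 +$312.00 interest = $9,032.95; pay $1,324.60 → $7,708.35
Payment period 3: $7,708.35 +$312.00 interest = $8,020.35; pay $1,324.60 → $6,695.75
Payment period 4: $6,695.75 +$312.00 interest = $7,007.75; pay $1,324.60 → $5,683.15
Payment period 5: $5,683.15 +$312.00 interest = $5,995.15; pay $1,324.60 → $4,670.55
Payment period 6: $4,670.55 +$312.00 interest = $4,982.55; pay $1,324.60 → $3,657.95
Payment period 7: $3,657.95 +$312.00 interest = $3,969.95; pay $1,324.60 → $2,645.35
Payment period 8: $2,645.35 +$312.00 interest = $2,957.35; pay $1,324.60 → $1,632.75
Payment period 9: $1,632.75 +$312.00 interest = $1,944.75; pay $1,324.60 → $620.15
Payment period 10: $620.15 +$312.00 interest = $932.15; pay $932.15 → $0.00

$932.15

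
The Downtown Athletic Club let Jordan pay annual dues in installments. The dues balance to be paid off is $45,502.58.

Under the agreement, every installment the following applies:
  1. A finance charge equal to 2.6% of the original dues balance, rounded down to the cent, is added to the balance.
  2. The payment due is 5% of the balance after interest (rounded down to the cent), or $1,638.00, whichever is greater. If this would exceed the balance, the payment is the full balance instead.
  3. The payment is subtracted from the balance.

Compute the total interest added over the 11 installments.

Installment 1: $45,502.58 +$1,183.06 interest = $46,685.64; pay $2,334.28 → $44,351.36
Installment 2: $44,351.36 +$1,183.06 interest = $45,534.42; pay $2,276.72 → $43,257.70
Installment 3: $43,257.70 +$1,183.06 interest = $44,440.76; pay $2,222.03 → $42,218.73
Installment 4: $42,218.73 +$1,183.06 interest = $43,401.79; pay $2,170.08 → $41,231.71
Installment 5: $41,231.71 +$1,183.06 interest = $42,414.77; pay $2,120.73 → $40,294.04
Installment 6: $40,294.04 +$1,183.06 interest = $41,477.10; pay $2,073.85 → $39,403.25
Installment 7: $39,403.25 +$1,183.06 interest = $40,586.31; pay $2,029.31 → $38,557.00
Installment 8: $38,557.00 +$1,183.06 interest = $39,740.06; pay $1,987.00 → $37,753.06
Installment 9: $37,753.06 +$1,183.06 interest = $38,936.12; pay $1,946.80 → $36,989.32
Installment 10: $36,989.32 +$1,183.06 interest = $38,172.38; pay $1,908.61 → $36,263.77
Installment 11: $36,263.77 +$1,183.06 interest = $37,446.83; pay $1,872.34 → $35,574.49
Total interest: $1,183.06 + $1,183.06 + $1,183.06 + $1,183.06 + $1,183.06 + $1,183.06 + $1,183.06 + $1,183.06 + $1,183.06 + $1,183.06 + $1,183.06 = $13,013.66

$13,013.66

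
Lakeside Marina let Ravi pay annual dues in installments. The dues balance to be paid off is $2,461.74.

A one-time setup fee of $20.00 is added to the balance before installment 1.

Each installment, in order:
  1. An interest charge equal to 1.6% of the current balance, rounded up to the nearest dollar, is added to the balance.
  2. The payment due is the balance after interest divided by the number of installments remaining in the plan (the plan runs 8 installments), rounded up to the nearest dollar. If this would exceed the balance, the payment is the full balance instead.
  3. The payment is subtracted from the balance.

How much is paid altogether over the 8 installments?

$2,671.74

Installment 1: opening $2,481.74; interest $40.00 → $2,521.74; payment $316.00; balance $2,205.74
Installment 2: opening $2,205.74; interest $36.00 → $2,241.74; payment $321.00; balance $1,920.74
Installment 3: opening $1,920.74; interest $31.00 → $1,951.74; payment $326.00; balance $1,625.74
Installment 4: opening $1,625.74; interest $27.00 → $1,652.74; payment $331.00; balance $1,321.74
Installment 5: opening $1,321.74; interest $22.00 → $1,343.74; payment $336.00; balance $1,007.74
Installment 6: opening $1,007.74; interest $17.00 → $1,024.74; payment $342.00; balance $682.74
Installment 7: opening $682.74; interest $11.00 → $693.74; payment $347.00; balance $346.74
Installment 8: opening $346.74; interest $6.00 → $352.74; payment $352.74; balance $0.00
Total paid: $2,671.74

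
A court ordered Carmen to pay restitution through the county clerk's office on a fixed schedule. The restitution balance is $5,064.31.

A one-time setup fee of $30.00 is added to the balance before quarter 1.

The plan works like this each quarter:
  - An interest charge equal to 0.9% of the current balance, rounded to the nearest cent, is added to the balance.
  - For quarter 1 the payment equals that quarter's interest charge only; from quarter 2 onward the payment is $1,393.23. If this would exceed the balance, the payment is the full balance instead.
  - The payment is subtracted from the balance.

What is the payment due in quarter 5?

Quarter 1: opening $5,094.31; interest $45.85 → $5,140.16; payment $45.85; balance $5,094.31
Quarter 2: opening $5,094.31; interest $45.85 → $5,140.16; payment $1,393.23; balance $3,746.93
Quarter 3: opening $3,746.93; interest $33.72 → $3,780.65; payment $1,393.23; balance $2,387.42
Quarter 4: opening $2,387.42; interest $21.49 → $2,408.91; payment $1,393.23; balance $1,015.68
Quarter 5: opening $1,015.68; interest $9.14 → $1,024.82; payment $1,024.82; balance $0.00

$1,024.82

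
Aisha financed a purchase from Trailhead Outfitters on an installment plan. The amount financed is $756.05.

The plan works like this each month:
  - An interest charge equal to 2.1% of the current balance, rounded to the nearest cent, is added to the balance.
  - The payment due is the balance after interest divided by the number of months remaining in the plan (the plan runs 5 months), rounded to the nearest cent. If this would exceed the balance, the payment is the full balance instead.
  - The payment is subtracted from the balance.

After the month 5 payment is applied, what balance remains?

# | Opening | Interest | Payment | End bal
1 | $756.05 | $15.88 | $154.39 | $617.54
2 | $617.54 | $12.97 | $157.63 | $472.88
3 | $472.88 | $9.93 | $160.94 | $321.87
4 | $321.87 | $6.76 | $164.32 | $164.31
5 | $164.31 | $3.45 | $167.76 | $0.00

$0.00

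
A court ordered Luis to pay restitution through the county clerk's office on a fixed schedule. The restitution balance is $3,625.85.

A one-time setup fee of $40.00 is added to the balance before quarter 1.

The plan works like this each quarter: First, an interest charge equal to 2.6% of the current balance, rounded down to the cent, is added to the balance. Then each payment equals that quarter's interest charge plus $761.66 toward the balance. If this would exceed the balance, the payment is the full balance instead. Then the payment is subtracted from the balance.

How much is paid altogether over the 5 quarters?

Quarter 1: $3,665.85 +$95.31 interest = $3,761.16; pay $856.97 → $2,904.19
Quarter 2: $2,904.19 +$75.50 interest = $2,979.69; pay $837.16 → $2,142.53
Quarter 3: $2,142.53 +$55.70 interest = $2,198.23; pay $817.36 → $1,380.87
Quarter 4: $1,380.87 +$35.90 interest = $1,416.77; pay $797.56 → $619.21
Quarter 5: $619.21 +$16.09 interest = $635.30; pay $635.30 → $0.00
Total paid: $3,944.35

$3,944.35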